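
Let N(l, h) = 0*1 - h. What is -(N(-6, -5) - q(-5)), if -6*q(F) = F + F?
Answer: -10/3 ≈ -3.3333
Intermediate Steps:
N(l, h) = -h (N(l, h) = 0 - h = -h)
q(F) = -F/3 (q(F) = -(F + F)/6 = -F/3)
-(N(-6, -5) - q(-5)) = -(-1*(-5) - (-1)*(-5)/3) = -(5 - 1*5/3) = -(5 - 5/3) = -1*10/3 = -10/3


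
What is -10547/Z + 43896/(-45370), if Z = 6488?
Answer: -381657319/147180280 ≈ -2.5931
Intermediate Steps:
-10547/Z + 43896/(-45370) = -10547/6488 + 43896/(-45370) = -10547*1/6488 + 43896*(-1/45370) = -10547/6488 - 21948/22685 = -381657319/147180280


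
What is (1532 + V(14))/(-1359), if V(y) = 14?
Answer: -1546/1359 ≈ -1.1376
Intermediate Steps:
(1532 + V(14))/(-1359) = (1532 + 14)/(-1359) = 1546*(-1/1359) = -1546/1359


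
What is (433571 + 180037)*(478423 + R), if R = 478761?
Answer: 587335759872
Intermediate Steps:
(433571 + 180037)*(478423 + R) = (433571 + 180037)*(478423 + 478761) = 613608*957184 = 587335759872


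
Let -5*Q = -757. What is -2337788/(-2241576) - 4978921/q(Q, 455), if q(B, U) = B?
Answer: -13950344847991/424218258 ≈ -32885.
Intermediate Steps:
Q = 757/5 (Q = -1/5*(-757) = 757/5 ≈ 151.40)
-2337788/(-2241576) - 4978921/q(Q, 455) = -2337788/(-2241576) - 4978921/757/5 = -2337788*(-1/2241576) - 4978921*5/757 = 584447/560394 - 24894605/757 = -13950344847991/424218258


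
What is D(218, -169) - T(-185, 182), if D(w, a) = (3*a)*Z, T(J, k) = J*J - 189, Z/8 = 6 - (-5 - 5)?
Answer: -98932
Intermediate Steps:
Z = 128 (Z = 8*(6 - (-5 - 5)) = 8*(6 - 1*(-10)) = 8*(6 + 10) = 8*16 = 128)
T(J, k) = -189 + J² (T(J, k) = J² - 189 = -189 + J²)
D(w, a) = 384*a (D(w, a) = (3*a)*128 = 384*a)
D(218, -169) - T(-185, 182) = 384*(-169) - (-189 + (-185)²) = -64896 - (-189 + 34225) = -64896 - 1*34036 = -64896 - 34036 = -98932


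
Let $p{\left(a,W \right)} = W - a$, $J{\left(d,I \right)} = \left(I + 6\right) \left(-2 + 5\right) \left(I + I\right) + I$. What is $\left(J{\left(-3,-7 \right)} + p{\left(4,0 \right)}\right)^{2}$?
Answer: $961$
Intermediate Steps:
$J{\left(d,I \right)} = I + 2 I \left(18 + 3 I\right)$ ($J{\left(d,I \right)} = \left(6 + I\right) 3 \cdot 2 I + I = \left(18 + 3 I\right) 2 I + I = 2 I \left(18 + 3 I\right) + I = I + 2 I \left(18 + 3 I\right)$)
$\left(J{\left(-3,-7 \right)} + p{\left(4,0 \right)}\right)^{2} = \left(- 7 \left(37 + 6 \left(-7\right)\right) + \left(0 - 4\right)\right)^{2} = \left(- 7 \left(37 - 42\right) + \left(0 - 4\right)\right)^{2} = \left(\left(-7\right) \left(-5\right) - 4\right)^{2} = \left(35 - 4\right)^{2} = 31^{2} = 961$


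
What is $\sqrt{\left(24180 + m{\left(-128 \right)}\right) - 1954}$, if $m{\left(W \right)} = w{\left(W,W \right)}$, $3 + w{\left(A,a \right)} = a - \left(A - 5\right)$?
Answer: $2 \sqrt{5557} \approx 149.09$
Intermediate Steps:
$w{\left(A,a \right)} = 2 + a - A$ ($w{\left(A,a \right)} = -3 - \left(-5 + A - a\right) = -3 + \left(5 + a - A\right) = 2 + a - A$)
$m{\left(W \right)} = 2$ ($m{\left(W \right)} = 2 + W - W = 2$)
$\sqrt{\left(24180 + m{\left(-128 \right)}\right) - 1954} = \sqrt{\left(24180 + 2\right) - 1954} = \sqrt{24182 - 1954} = \sqrt{22228} = 2 \sqrt{5557}$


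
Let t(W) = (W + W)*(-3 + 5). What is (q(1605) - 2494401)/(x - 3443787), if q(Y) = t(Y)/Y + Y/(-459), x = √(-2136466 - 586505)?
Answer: 36508282014617/50403604403445 + 95410819*I*√2722971/453632439631005 ≈ 0.72432 + 0.00034707*I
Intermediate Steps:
x = I*√2722971 (x = √(-2722971) = I*√2722971 ≈ 1650.1*I)
t(W) = 4*W (t(W) = (2*W)*2 = 4*W)
q(Y) = 4 - Y/459 (q(Y) = (4*Y)/Y + Y/(-459) = 4 + Y*(-1/459) = 4 - Y/459)
(q(1605) - 2494401)/(x - 3443787) = ((4 - 1/459*1605) - 2494401)/(I*√2722971 - 3443787) = ((4 - 535/153) - 2494401)/(-3443787 + I*√2722971) = (77/153 - 2494401)/(-3443787 + I*√2722971) = -381643276/(153*(-3443787 + I*√2722971))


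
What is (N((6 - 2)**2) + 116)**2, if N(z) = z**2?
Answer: 138384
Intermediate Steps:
(N((6 - 2)**2) + 116)**2 = (((6 - 2)**2)**2 + 116)**2 = ((4**2)**2 + 116)**2 = (16**2 + 116)**2 = (256 + 116)**2 = 372**2 = 138384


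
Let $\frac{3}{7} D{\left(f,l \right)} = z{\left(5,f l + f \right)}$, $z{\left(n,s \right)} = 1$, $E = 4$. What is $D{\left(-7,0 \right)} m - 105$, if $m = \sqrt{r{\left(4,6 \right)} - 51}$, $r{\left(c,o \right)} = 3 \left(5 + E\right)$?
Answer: $-105 + \frac{14 i \sqrt{6}}{3} \approx -105.0 + 11.431 i$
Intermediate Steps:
$D{\left(f,l \right)} = \frac{7}{3}$ ($D{\left(f,l \right)} = \frac{7}{3} \cdot 1 = \frac{7}{3}$)
$r{\left(c,o \right)} = 27$ ($r{\left(c,o \right)} = 3 \left(5 + 4\right) = 3 \cdot 9 = 27$)
$m = 2 i \sqrt{6}$ ($m = \sqrt{27 - 51} = \sqrt{-24} = 2 i \sqrt{6} \approx 4.899 i$)
$D{\left(-7,0 \right)} m - 105 = \frac{7 \cdot 2 i \sqrt{6}}{3} - 105 = \frac{14 i \sqrt{6}}{3} - 105 = -105 + \frac{14 i \sqrt{6}}{3}$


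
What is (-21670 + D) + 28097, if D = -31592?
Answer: -25165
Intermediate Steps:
(-21670 + D) + 28097 = (-21670 - 31592) + 28097 = -53262 + 28097 = -25165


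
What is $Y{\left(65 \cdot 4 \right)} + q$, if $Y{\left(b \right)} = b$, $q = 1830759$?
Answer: $1831019$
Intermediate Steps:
$Y{\left(65 \cdot 4 \right)} + q = 65 \cdot 4 + 1830759 = 260 + 1830759 = 1831019$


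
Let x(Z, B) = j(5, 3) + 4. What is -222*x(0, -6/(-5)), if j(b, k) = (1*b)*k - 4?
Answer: -3330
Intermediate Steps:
j(b, k) = -4 + b*k (j(b, k) = b*k - 4 = -4 + b*k)
x(Z, B) = 15 (x(Z, B) = (-4 + 5*3) + 4 = (-4 + 15) + 4 = 11 + 4 = 15)
-222*x(0, -6/(-5)) = -222*15 = -3330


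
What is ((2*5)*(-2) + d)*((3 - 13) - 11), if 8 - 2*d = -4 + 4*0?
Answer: 294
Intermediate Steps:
d = 6 (d = 4 - (-4 + 4*0)/2 = 4 - (-4 + 0)/2 = 4 - 1/2*(-4) = 4 + 2 = 6)
((2*5)*(-2) + d)*((3 - 13) - 11) = ((2*5)*(-2) + 6)*((3 - 13) - 11) = (10*(-2) + 6)*(-10 - 11) = (-20 + 6)*(-21) = -14*(-21) = 294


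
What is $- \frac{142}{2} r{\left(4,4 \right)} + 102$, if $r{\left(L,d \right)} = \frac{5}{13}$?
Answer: $\frac{971}{13} \approx 74.692$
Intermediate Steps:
$r{\left(L,d \right)} = \frac{5}{13}$ ($r{\left(L,d \right)} = 5 \cdot \frac{1}{13} = \frac{5}{13}$)
$- \frac{142}{2} r{\left(4,4 \right)} + 102 = - \frac{142}{2} \cdot \frac{5}{13} + 102 = \left(-142\right) \frac{1}{2} \cdot \frac{5}{13} + 102 = \left(-71\right) \frac{5}{13} + 102 = - \frac{355}{13} + 102 = \frac{971}{13}$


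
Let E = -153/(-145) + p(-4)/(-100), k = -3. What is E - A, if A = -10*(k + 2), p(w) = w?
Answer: -6456/725 ≈ -8.9048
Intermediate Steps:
A = 10 (A = -10*(-3 + 2) = -10*(-1) = 10)
E = 794/725 (E = -153/(-145) - 4/(-100) = -153*(-1/145) - 4*(-1/100) = 153/145 + 1/25 = 794/725 ≈ 1.0952)
E - A = 794/725 - 1*10 = 794/725 - 10 = -6456/725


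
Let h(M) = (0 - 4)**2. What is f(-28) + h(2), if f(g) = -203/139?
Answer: 2021/139 ≈ 14.540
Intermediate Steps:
f(g) = -203/139 (f(g) = -203*1/139 = -203/139)
h(M) = 16 (h(M) = (-4)**2 = 16)
f(-28) + h(2) = -203/139 + 16 = 2021/139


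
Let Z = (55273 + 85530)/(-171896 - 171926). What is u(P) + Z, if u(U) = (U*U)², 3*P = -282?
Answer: 26843866751709/343822 ≈ 7.8075e+7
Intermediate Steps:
P = -94 (P = (⅓)*(-282) = -94)
u(U) = U⁴ (u(U) = (U²)² = U⁴)
Z = -140803/343822 (Z = 140803/(-343822) = 140803*(-1/343822) = -140803/343822 ≈ -0.40952)
u(P) + Z = (-94)⁴ - 140803/343822 = 78074896 - 140803/343822 = 26843866751709/343822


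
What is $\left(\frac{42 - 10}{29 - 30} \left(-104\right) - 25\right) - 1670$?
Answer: $1633$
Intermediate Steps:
$\left(\frac{42 - 10}{29 - 30} \left(-104\right) - 25\right) - 1670 = \left(\frac{32}{29 - 30} \left(-104\right) - 25\right) - 1670 = \left(\frac{32}{-1} \left(-104\right) - 25\right) - 1670 = \left(32 \left(-1\right) \left(-104\right) - 25\right) - 1670 = \left(\left(-32\right) \left(-104\right) - 25\right) - 1670 = \left(3328 - 25\right) - 1670 = 3303 - 1670 = 1633$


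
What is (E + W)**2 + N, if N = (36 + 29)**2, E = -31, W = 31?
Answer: 4225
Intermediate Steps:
N = 4225 (N = 65**2 = 4225)
(E + W)**2 + N = (-31 + 31)**2 + 4225 = 0**2 + 4225 = 0 + 4225 = 4225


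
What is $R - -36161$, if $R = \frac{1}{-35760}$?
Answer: $\frac{1293117359}{35760} \approx 36161.0$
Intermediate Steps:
$R = - \frac{1}{35760} \approx -2.7964 \cdot 10^{-5}$
$R - -36161 = - \frac{1}{35760} - -36161 = - \frac{1}{35760} + 36161 = \frac{1293117359}{35760}$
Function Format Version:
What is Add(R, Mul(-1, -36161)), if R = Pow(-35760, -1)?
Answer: Rational(1293117359, 35760) ≈ 36161.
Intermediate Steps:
R = Rational(-1, 35760) ≈ -2.7964e-5
Add(R, Mul(-1, -36161)) = Add(Rational(-1, 35760), Mul(-1, -36161)) = Add(Rational(-1, 35760), 36161) = Rational(1293117359, 35760)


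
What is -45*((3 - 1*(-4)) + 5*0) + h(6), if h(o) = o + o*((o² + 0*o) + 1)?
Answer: -87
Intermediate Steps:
h(o) = o + o*(1 + o²) (h(o) = o + o*((o² + 0) + 1) = o + o*(o² + 1) = o + o*(1 + o²))
-45*((3 - 1*(-4)) + 5*0) + h(6) = -45*((3 - 1*(-4)) + 5*0) + 6*(2 + 6²) = -45*((3 + 4) + 0) + 6*(2 + 36) = -45*(7 + 0) + 6*38 = -45*7 + 228 = -315 + 228 = -87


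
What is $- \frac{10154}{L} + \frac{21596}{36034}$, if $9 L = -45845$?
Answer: $\frac{2141535872}{825989365} \approx 2.5927$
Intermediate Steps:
$L = - \frac{45845}{9}$ ($L = \frac{1}{9} \left(-45845\right) = - \frac{45845}{9} \approx -5093.9$)
$- \frac{10154}{L} + \frac{21596}{36034} = - \frac{10154}{- \frac{45845}{9}} + \frac{21596}{36034} = \left(-10154\right) \left(- \frac{9}{45845}\right) + 21596 \cdot \frac{1}{36034} = \frac{91386}{45845} + \frac{10798}{18017} = \frac{2141535872}{825989365}$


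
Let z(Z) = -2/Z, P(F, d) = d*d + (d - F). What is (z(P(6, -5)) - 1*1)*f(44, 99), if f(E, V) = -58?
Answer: 464/7 ≈ 66.286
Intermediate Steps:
P(F, d) = d + d² - F (P(F, d) = d² + (d - F) = d + d² - F)
(z(P(6, -5)) - 1*1)*f(44, 99) = (-2/(-5 + (-5)² - 1*6) - 1*1)*(-58) = (-2/(-5 + 25 - 6) - 1)*(-58) = (-2/14 - 1)*(-58) = (-2*1/14 - 1)*(-58) = (-⅐ - 1)*(-58) = -8/7*(-58) = 464/7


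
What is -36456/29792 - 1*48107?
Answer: -3656225/76 ≈ -48108.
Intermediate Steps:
-36456/29792 - 1*48107 = -36456*1/29792 - 48107 = -93/76 - 48107 = -3656225/76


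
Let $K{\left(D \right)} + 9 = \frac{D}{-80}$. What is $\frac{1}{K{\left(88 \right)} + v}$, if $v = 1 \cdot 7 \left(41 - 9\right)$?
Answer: $\frac{10}{2139} \approx 0.0046751$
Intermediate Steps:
$K{\left(D \right)} = -9 - \frac{D}{80}$ ($K{\left(D \right)} = -9 + \frac{D}{-80} = -9 + D \left(- \frac{1}{80}\right) = -9 - \frac{D}{80}$)
$v = 224$ ($v = 7 \cdot 32 = 224$)
$\frac{1}{K{\left(88 \right)} + v} = \frac{1}{\left(-9 - \frac{11}{10}\right) + 224} = \frac{1}{- \frac{101}{10} + 224} = \frac{1}{\frac{2139}{10}} = \frac{10}{2139}$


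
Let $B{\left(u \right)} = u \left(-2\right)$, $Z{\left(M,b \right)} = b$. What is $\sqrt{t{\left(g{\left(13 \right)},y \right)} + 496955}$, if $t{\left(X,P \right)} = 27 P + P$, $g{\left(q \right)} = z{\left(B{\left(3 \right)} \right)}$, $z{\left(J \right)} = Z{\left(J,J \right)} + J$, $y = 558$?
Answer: $\sqrt{512579} \approx 715.95$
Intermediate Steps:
$B{\left(u \right)} = - 2 u$
$z{\left(J \right)} = 2 J$ ($z{\left(J \right)} = J + J = 2 J$)
$g{\left(q \right)} = -12$ ($g{\left(q \right)} = 2 \left(\left(-2\right) 3\right) = 2 \left(-6\right) = -12$)
$t{\left(X,P \right)} = 28 P$
$\sqrt{t{\left(g{\left(13 \right)},y \right)} + 496955} = \sqrt{28 \cdot 558 + 496955} = \sqrt{15624 + 496955} = \sqrt{512579}$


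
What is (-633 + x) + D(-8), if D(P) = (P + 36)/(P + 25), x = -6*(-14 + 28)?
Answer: -12161/17 ≈ -715.35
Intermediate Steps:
x = -84 (x = -6*14 = -84)
D(P) = (36 + P)/(25 + P)
(-633 + x) + D(-8) = (-633 - 84) + (36 - 8)/(25 - 8) = -717 + 28/17 = -12161/17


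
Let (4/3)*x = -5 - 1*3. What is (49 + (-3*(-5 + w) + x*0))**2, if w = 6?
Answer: 2116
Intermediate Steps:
x = -6 (x = 3*(-5 - 1*3)/4 = 3*(-5 - 3)/4 = (3/4)*(-8) = -6)
(49 + (-3*(-5 + w) + x*0))**2 = (49 + (-3*(-5 + 6) - 6*0))**2 = (49 + (-3*1 + 0))**2 = (49 + (-3 + 0))**2 = (49 - 3)**2 = 46**2 = 2116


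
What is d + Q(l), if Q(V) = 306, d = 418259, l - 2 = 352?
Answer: 418565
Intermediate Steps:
l = 354 (l = 2 + 352 = 354)
d + Q(l) = 418259 + 306 = 418565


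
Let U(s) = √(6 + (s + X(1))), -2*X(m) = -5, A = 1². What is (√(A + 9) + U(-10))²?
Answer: 17/2 + 2*I*√15 ≈ 8.5 + 7.746*I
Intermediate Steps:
A = 1
X(m) = 5/2 (X(m) = -½*(-5) = 5/2)
U(s) = √(17/2 + s) (U(s) = √(6 + (s + 5/2)) = √(6 + (5/2 + s)) = √(17/2 + s))
(√(A + 9) + U(-10))² = (√(1 + 9) + √(34 + 4*(-10))/2)² = (√10 + √(34 - 40)/2)² = (√10 + √(-6)/2)² = (√10 + (I*√6)/2)² = (√10 + I*√6/2)²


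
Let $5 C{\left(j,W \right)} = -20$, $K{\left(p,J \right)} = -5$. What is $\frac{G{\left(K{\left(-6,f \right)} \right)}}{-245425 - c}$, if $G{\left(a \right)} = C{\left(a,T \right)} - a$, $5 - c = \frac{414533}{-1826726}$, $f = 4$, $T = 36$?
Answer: $- \frac{1826726}{448333776713} \approx -4.0745 \cdot 10^{-6}$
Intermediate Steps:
$c = \frac{9548163}{1826726}$ ($c = 5 - \frac{414533}{-1826726} = 5 - 414533 \left(- \frac{1}{1826726}\right) = 5 - - \frac{414533}{1826726} = 5 + \frac{414533}{1826726} = \frac{9548163}{1826726} \approx 5.2269$)
$C{\left(j,W \right)} = -4$ ($C{\left(j,W \right)} = \frac{1}{5} \left(-20\right) = -4$)
$G{\left(a \right)} = -4 - a$
$\frac{G{\left(K{\left(-6,f \right)} \right)}}{-245425 - c} = \frac{-4 - -5}{-245425 - \frac{9548163}{1826726}} = \frac{-4 + 5}{-245425 - \frac{9548163}{1826726}} = 1 \frac{1}{- \frac{448333776713}{1826726}} = 1 \left(- \frac{1826726}{448333776713}\right) = - \frac{1826726}{448333776713}$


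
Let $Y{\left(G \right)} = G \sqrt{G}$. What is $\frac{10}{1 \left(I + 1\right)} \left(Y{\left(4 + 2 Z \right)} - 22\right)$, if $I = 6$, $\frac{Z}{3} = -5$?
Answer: $- \frac{220}{7} - \frac{260 i \sqrt{26}}{7} \approx -31.429 - 189.39 i$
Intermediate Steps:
$Z = -15$ ($Z = 3 \left(-5\right) = -15$)
$Y{\left(G \right)} = G^{\frac{3}{2}}$
$\frac{10}{1 \left(I + 1\right)} \left(Y{\left(4 + 2 Z \right)} - 22\right) = \frac{10}{1 \left(6 + 1\right)} \left(\left(4 + 2 \left(-15\right)\right)^{\frac{3}{2}} - 22\right) = \frac{10}{1 \cdot 7} \left(\left(4 - 30\right)^{\frac{3}{2}} - 22\right) = \frac{10}{7} \left(\left(-26\right)^{\frac{3}{2}} - 22\right) = 10 \cdot \frac{1}{7} \left(- 26 i \sqrt{26} - 22\right) = \frac{10 \left(-22 - 26 i \sqrt{26}\right)}{7} = - \frac{220}{7} - \frac{260 i \sqrt{26}}{7}$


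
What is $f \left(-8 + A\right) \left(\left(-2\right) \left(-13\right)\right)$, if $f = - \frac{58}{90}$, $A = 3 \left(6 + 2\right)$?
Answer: $- \frac{12064}{45} \approx -268.09$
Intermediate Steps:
$A = 24$ ($A = 3 \cdot 8 = 24$)
$f = - \frac{29}{45}$ ($f = \left(-58\right) \frac{1}{90} = - \frac{29}{45} \approx -0.64444$)
$f \left(-8 + A\right) \left(\left(-2\right) \left(-13\right)\right) = - \frac{29 \left(-8 + 24\right)}{45} \left(\left(-2\right) \left(-13\right)\right) = \left(- \frac{29}{45}\right) 16 \cdot 26 = \left(- \frac{464}{45}\right) 26 = - \frac{12064}{45}$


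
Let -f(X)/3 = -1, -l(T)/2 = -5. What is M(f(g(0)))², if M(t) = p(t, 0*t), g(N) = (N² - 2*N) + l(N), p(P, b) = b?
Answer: 0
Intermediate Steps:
l(T) = 10 (l(T) = -2*(-5) = 10)
g(N) = 10 + N² - 2*N (g(N) = (N² - 2*N) + 10 = 10 + N² - 2*N)
f(X) = 3 (f(X) = -3*(-1) = 3)
M(t) = 0 (M(t) = 0*t = 0)
M(f(g(0)))² = 0² = 0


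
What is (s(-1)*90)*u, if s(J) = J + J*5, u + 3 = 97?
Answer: -50760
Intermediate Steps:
u = 94 (u = -3 + 97 = 94)
s(J) = 6*J (s(J) = J + 5*J = 6*J)
(s(-1)*90)*u = ((6*(-1))*90)*94 = -6*90*94 = -540*94 = -50760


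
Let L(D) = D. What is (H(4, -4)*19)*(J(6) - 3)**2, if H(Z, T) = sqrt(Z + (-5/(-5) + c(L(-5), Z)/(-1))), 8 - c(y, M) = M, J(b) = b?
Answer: 171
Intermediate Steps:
c(y, M) = 8 - M
H(Z, T) = sqrt(-7 + 2*Z) (H(Z, T) = sqrt(Z + (-5/(-5) + (8 - Z)/(-1))) = sqrt(Z + (-5*(-1/5) + (8 - Z)*(-1))) = sqrt(Z + (1 + (-8 + Z))) = sqrt(Z + (-7 + Z)) = sqrt(-7 + 2*Z))
(H(4, -4)*19)*(J(6) - 3)**2 = (sqrt(-7 + 2*4)*19)*(6 - 3)**2 = (sqrt(-7 + 8)*19)*3**2 = (sqrt(1)*19)*9 = (1*19)*9 = 19*9 = 171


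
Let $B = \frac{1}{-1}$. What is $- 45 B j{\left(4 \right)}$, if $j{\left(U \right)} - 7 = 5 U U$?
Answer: $3915$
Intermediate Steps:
$B = -1$
$j{\left(U \right)} = 7 + 5 U^{2}$ ($j{\left(U \right)} = 7 + 5 U U = 7 + 5 U^{2}$)
$- 45 B j{\left(4 \right)} = \left(-45\right) \left(-1\right) \left(7 + 5 \cdot 4^{2}\right) = 45 \left(7 + 5 \cdot 16\right) = 45 \left(7 + 80\right) = 45 \cdot 87 = 3915$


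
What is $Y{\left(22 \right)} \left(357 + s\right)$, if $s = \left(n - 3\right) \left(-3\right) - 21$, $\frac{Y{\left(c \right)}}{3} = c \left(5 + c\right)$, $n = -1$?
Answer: $620136$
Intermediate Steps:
$Y{\left(c \right)} = 3 c \left(5 + c\right)$
$s = -9$ ($s = \left(-1 - 3\right) \left(-3\right) - 21 = \left(-4\right) \left(-3\right) - 21 = 12 - 21 = -9$)
$Y{\left(22 \right)} \left(357 + s\right) = 3 \cdot 22 \left(5 + 22\right) \left(357 - 9\right) = 3 \cdot 22 \cdot 27 \cdot 348 = 1782 \cdot 348 = 620136$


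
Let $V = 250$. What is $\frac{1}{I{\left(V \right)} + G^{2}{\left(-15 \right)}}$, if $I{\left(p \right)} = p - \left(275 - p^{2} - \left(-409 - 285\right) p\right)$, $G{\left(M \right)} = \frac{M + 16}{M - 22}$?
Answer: $- \frac{1369}{151993224} \approx -9.007 \cdot 10^{-6}$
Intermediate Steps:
$G{\left(M \right)} = \frac{16 + M}{-22 + M}$
$I{\left(p \right)} = -275 + p^{2} - 693 p$ ($I{\left(p \right)} = p - \left(275 - p^{2} + 694 p\right) = -275 + p^{2} - 693 p$)
$\frac{1}{I{\left(V \right)} + G^{2}{\left(-15 \right)}} = \frac{1}{\left(-275 + 250^{2} - 173250\right) + \left(\frac{16 - 15}{-22 - 15}\right)^{2}} = \frac{1}{\left(-275 + 62500 - 173250\right) + \left(\frac{1}{-37} \cdot 1\right)^{2}} = \frac{1}{-111025 + \left(\left(- \frac{1}{37}\right) 1\right)^{2}} = \frac{1}{-111025 + \left(- \frac{1}{37}\right)^{2}} = \frac{1}{-111025 + \frac{1}{1369}} = \frac{1}{- \frac{151993224}{1369}} = - \frac{1369}{151993224}$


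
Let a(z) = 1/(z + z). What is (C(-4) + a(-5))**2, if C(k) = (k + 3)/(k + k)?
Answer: 1/1600 ≈ 0.00062500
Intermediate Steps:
C(k) = (3 + k)/(2*k) (C(k) = (3 + k)/((2*k)) = (3 + k)*(1/(2*k)) = (3 + k)/(2*k))
a(z) = 1/(2*z)
(C(-4) + a(-5))**2 = ((1/2)*(3 - 4)/(-4) + (1/2)/(-5))**2 = ((1/2)*(-1/4)*(-1) + (1/2)*(-1/5))**2 = (1/8 - 1/10)**2 = (1/40)**2 = 1/1600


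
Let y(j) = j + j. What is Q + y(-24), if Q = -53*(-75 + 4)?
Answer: 3715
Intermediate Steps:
y(j) = 2*j
Q = 3763 (Q = -53*(-71) = 3763)
Q + y(-24) = 3763 + 2*(-24) = 3763 - 48 = 3715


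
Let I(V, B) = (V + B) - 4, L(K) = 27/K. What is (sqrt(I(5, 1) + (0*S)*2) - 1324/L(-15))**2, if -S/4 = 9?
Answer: 43824562/81 + 13240*sqrt(2)/9 ≈ 5.4312e+5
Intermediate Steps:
S = -36 (S = -4*9 = -36)
I(V, B) = -4 + B + V (I(V, B) = (B + V) - 4 = -4 + B + V)
(sqrt(I(5, 1) + (0*S)*2) - 1324/L(-15))**2 = (sqrt((-4 + 1 + 5) + (0*(-36))*2) - 1324/(27/(-15)))**2 = (sqrt(2 + 0*2) - 1324/(27*(-1/15)))**2 = (sqrt(2 + 0) - 1324/(-9/5))**2 = (sqrt(2) - 1324*(-5/9))**2 = (sqrt(2) + 6620/9)**2 = (6620/9 + sqrt(2))**2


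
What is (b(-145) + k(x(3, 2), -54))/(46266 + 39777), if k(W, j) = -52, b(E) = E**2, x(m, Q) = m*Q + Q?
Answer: 6991/28681 ≈ 0.24375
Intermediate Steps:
x(m, Q) = Q + Q*m (x(m, Q) = Q*m + Q = Q + Q*m)
(b(-145) + k(x(3, 2), -54))/(46266 + 39777) = ((-145)**2 - 52)/(46266 + 39777) = (21025 - 52)/86043 = 20973*(1/86043) = 6991/28681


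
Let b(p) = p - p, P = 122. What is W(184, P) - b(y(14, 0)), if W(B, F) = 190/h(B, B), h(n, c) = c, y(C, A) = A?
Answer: 95/92 ≈ 1.0326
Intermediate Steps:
b(p) = 0
W(B, F) = 190/B
W(184, P) - b(y(14, 0)) = 190/184 - 1*0 = 190*(1/184) + 0 = 95/92 + 0 = 95/92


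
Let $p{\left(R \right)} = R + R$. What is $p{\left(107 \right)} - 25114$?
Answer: $-24900$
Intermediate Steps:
$p{\left(R \right)} = 2 R$
$p{\left(107 \right)} - 25114 = 2 \cdot 107 - 25114 = 214 - 25114 = -24900$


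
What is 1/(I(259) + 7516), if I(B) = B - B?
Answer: 1/7516 ≈ 0.00013305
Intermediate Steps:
I(B) = 0
1/(I(259) + 7516) = 1/(0 + 7516) = 1/7516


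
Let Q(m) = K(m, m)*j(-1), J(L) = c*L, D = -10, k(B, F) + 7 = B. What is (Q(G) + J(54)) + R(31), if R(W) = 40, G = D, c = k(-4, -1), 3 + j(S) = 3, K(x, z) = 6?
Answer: -554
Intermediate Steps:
k(B, F) = -7 + B
j(S) = 0 (j(S) = -3 + 3 = 0)
c = -11 (c = -7 - 4 = -11)
G = -10
J(L) = -11*L
Q(m) = 0 (Q(m) = 6*0 = 0)
(Q(G) + J(54)) + R(31) = (0 - 11*54) + 40 = (0 - 594) + 40 = -594 + 40 = -554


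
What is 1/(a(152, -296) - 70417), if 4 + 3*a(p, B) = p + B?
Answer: -3/211399 ≈ -1.4191e-5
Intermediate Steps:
a(p, B) = -4/3 + B/3 + p/3 (a(p, B) = -4/3 + (p + B)/3 = -4/3 + (B + p)/3 = -4/3 + (B/3 + p/3) = -4/3 + B/3 + p/3)
1/(a(152, -296) - 70417) = 1/((-4/3 + (⅓)*(-296) + (⅓)*152) - 70417) = 1/((-4/3 - 296/3 + 152/3) - 70417) = 1/(-148/3 - 70417) = 1/(-211399/3) = -3/211399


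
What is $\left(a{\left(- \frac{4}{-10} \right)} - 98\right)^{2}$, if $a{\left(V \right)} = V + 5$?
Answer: $\frac{214369}{25} \approx 8574.8$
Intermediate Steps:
$a{\left(V \right)} = 5 + V$
$\left(a{\left(- \frac{4}{-10} \right)} - 98\right)^{2} = \left(\left(5 - \frac{4}{-10}\right) - 98\right)^{2} = \left(\left(5 - - \frac{2}{5}\right) - 98\right)^{2} = \left(\left(5 + \frac{2}{5}\right) - 98\right)^{2} = \left(\frac{27}{5} - 98\right)^{2} = \left(- \frac{463}{5}\right)^{2} = \frac{214369}{25}$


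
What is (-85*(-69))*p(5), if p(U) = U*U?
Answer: 146625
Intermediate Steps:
p(U) = U²
(-85*(-69))*p(5) = -85*(-69)*5² = 5865*25 = 146625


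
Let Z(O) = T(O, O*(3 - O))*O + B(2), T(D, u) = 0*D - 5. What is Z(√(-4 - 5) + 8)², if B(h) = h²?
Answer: 1071 + 1080*I ≈ 1071.0 + 1080.0*I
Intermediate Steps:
T(D, u) = -5 (T(D, u) = 0 - 5 = -5)
Z(O) = 4 - 5*O (Z(O) = -5*O + 2² = -5*O + 4 = 4 - 5*O)
Z(√(-4 - 5) + 8)² = (4 - 5*(√(-4 - 5) + 8))² = (4 - 5*(√(-9) + 8))² = (4 - 5*(3*I + 8))² = (4 - 5*(8 + 3*I))² = (4 + (-40 - 15*I))² = (-36 - 15*I)²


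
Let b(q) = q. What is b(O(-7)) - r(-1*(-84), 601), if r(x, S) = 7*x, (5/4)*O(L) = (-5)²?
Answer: -568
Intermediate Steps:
O(L) = 20 (O(L) = (⅘)*(-5)² = (⅘)*25 = 20)
b(O(-7)) - r(-1*(-84), 601) = 20 - 7*(-1*(-84)) = 20 - 7*84 = 20 - 1*588 = 20 - 588 = -568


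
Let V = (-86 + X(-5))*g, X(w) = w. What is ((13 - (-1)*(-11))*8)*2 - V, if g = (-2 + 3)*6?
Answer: 578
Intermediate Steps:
g = 6 (g = 1*6 = 6)
V = -546 (V = (-86 - 5)*6 = -91*6 = -546)
((13 - (-1)*(-11))*8)*2 - V = ((13 - (-1)*(-11))*8)*2 - 1*(-546) = ((13 - 1*11)*8)*2 + 546 = ((13 - 11)*8)*2 + 546 = (2*8)*2 + 546 = 16*2 + 546 = 32 + 546 = 578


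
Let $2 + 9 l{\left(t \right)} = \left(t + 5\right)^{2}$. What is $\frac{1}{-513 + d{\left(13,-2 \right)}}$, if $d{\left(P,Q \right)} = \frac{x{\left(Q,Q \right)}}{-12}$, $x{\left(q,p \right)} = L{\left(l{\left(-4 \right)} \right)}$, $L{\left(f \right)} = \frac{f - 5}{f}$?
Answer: $- \frac{6}{3101} \approx -0.0019349$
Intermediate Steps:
$l{\left(t \right)} = - \frac{2}{9} + \frac{\left(5 + t\right)^{2}}{9}$ ($l{\left(t \right)} = - \frac{2}{9} + \frac{\left(t + 5\right)^{2}}{9} = - \frac{2}{9} + \frac{\left(5 + t\right)^{2}}{9}$)
$L{\left(f \right)} = \frac{-5 + f}{f}$
$x{\left(q,p \right)} = 46$ ($x{\left(q,p \right)} = \frac{-5 - \left(\frac{2}{9} - \frac{\left(5 - 4\right)^{2}}{9}\right)}{- \frac{2}{9} + \frac{\left(5 - 4\right)^{2}}{9}} = \frac{-5 - \left(\frac{2}{9} - \frac{1^{2}}{9}\right)}{- \frac{2}{9} + \frac{1^{2}}{9}} = \frac{-5 + \left(- \frac{2}{9} + \frac{1}{9} \cdot 1\right)}{- \frac{2}{9} + \frac{1}{9} \cdot 1} = \frac{-5 + \left(- \frac{2}{9} + \frac{1}{9}\right)}{- \frac{2}{9} + \frac{1}{9}} = \frac{-5 - \frac{1}{9}}{- \frac{1}{9}} = \left(-9\right) \left(- \frac{46}{9}\right) = 46$)
$d{\left(P,Q \right)} = - \frac{23}{6}$ ($d{\left(P,Q \right)} = \frac{46}{-12} = 46 \left(- \frac{1}{12}\right) = - \frac{23}{6}$)
$\frac{1}{-513 + d{\left(13,-2 \right)}} = \frac{1}{-513 - \frac{23}{6}} = \frac{1}{- \frac{3101}{6}} = - \frac{6}{3101}$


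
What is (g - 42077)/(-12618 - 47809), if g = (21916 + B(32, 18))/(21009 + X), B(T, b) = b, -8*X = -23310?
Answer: 4026302471/5782320057 ≈ 0.69631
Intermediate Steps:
X = 11655/4 (X = -⅛*(-23310) = 11655/4 ≈ 2913.8)
g = 87736/95691 (g = (21916 + 18)/(21009 + 11655/4) = 21934/(95691/4) = 21934*(4/95691) = 87736/95691 ≈ 0.91687)
(g - 42077)/(-12618 - 47809) = (87736/95691 - 42077)/(-12618 - 47809) = -4026302471/95691/(-60427) = -4026302471/95691*(-1/60427) = 4026302471/5782320057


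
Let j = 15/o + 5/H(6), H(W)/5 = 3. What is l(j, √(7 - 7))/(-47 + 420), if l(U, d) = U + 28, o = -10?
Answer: 161/2238 ≈ 0.071939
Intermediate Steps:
H(W) = 15 (H(W) = 5*3 = 15)
j = -7/6 (j = 15/(-10) + 5/15 = 15*(-⅒) + 5*(1/15) = -3/2 + ⅓ = -7/6 ≈ -1.1667)
l(U, d) = 28 + U
l(j, √(7 - 7))/(-47 + 420) = (28 - 7/6)/(-47 + 420) = (161/6)/373 = (161/6)*(1/373) = 161/2238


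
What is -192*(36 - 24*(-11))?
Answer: -57600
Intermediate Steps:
-192*(36 - 24*(-11)) = -192*(36 + 264) = -192*300 = -57600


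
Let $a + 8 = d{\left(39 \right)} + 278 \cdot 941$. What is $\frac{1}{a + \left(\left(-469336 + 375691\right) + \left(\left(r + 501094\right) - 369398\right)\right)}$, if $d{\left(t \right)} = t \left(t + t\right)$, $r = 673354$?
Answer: $\frac{1}{976037} \approx 1.0246 \cdot 10^{-6}$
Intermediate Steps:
$d{\left(t \right)} = 2 t^{2}$ ($d{\left(t \right)} = t 2 t = 2 t^{2}$)
$a = 264632$ ($a = -8 + \left(2 \cdot 39^{2} + 278 \cdot 941\right) = -8 + \left(2 \cdot 1521 + 261598\right) = -8 + \left(3042 + 261598\right) = -8 + 264640 = 264632$)
$\frac{1}{a + \left(\left(-469336 + 375691\right) + \left(\left(r + 501094\right) - 369398\right)\right)} = \frac{1}{264632 + \left(\left(-469336 + 375691\right) + \left(\left(673354 + 501094\right) - 369398\right)\right)} = \frac{1}{264632 + \left(-93645 + \left(1174448 - 369398\right)\right)} = \frac{1}{264632 + \left(-93645 + 805050\right)} = \frac{1}{264632 + 711405} = \frac{1}{976037}$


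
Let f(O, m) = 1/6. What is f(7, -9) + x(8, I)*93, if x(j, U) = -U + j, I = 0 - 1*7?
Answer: 8371/6 ≈ 1395.2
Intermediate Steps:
I = -7 (I = 0 - 7 = -7)
f(O, m) = ⅙
x(j, U) = j - U
f(7, -9) + x(8, I)*93 = ⅙ + (8 - 1*(-7))*93 = ⅙ + (8 + 7)*93 = ⅙ + 15*93 = ⅙ + 1395 = 8371/6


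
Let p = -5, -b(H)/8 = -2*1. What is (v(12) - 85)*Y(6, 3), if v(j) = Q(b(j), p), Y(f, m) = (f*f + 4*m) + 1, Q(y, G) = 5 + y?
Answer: -3136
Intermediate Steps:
b(H) = 16 (b(H) = -(-16) = -8*(-2) = 16)
Y(f, m) = 1 + f**2 + 4*m (Y(f, m) = (f**2 + 4*m) + 1 = 1 + f**2 + 4*m)
v(j) = 21 (v(j) = 5 + 16 = 21)
(v(12) - 85)*Y(6, 3) = (21 - 85)*(1 + 6**2 + 4*3) = -64*(1 + 36 + 12) = -64*49 = -3136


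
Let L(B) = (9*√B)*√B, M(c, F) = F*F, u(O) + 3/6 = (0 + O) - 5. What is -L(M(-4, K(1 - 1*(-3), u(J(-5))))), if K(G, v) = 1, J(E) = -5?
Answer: -9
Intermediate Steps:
u(O) = -11/2 + O (u(O) = -½ + ((0 + O) - 5) = -½ + (O - 5) = -½ + (-5 + O) = -11/2 + O)
M(c, F) = F²
L(B) = 9*B
-L(M(-4, K(1 - 1*(-3), u(J(-5))))) = -9*1² = -9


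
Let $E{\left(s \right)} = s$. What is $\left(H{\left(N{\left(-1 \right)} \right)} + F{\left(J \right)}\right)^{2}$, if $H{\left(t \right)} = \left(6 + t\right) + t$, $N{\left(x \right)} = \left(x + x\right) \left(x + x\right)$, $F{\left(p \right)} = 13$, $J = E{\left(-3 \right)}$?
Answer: $729$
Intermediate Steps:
$J = -3$
$N{\left(x \right)} = 4 x^{2}$ ($N{\left(x \right)} = 2 x 2 x = 4 x^{2}$)
$H{\left(t \right)} = 6 + 2 t$
$\left(H{\left(N{\left(-1 \right)} \right)} + F{\left(J \right)}\right)^{2} = \left(\left(6 + 2 \cdot 4 \left(-1\right)^{2}\right) + 13\right)^{2} = \left(\left(6 + 2 \cdot 4 \cdot 1\right) + 13\right)^{2} = \left(\left(6 + 2 \cdot 4\right) + 13\right)^{2} = \left(\left(6 + 8\right) + 13\right)^{2} = \left(14 + 13\right)^{2} = 27^{2} = 729$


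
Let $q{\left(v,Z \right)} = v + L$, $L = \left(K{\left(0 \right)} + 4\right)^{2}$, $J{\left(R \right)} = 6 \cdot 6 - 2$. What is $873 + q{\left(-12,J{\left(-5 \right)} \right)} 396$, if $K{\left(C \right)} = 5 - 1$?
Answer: $21465$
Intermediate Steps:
$K{\left(C \right)} = 4$
$J{\left(R \right)} = 34$ ($J{\left(R \right)} = 36 - 2 = 34$)
$L = 64$ ($L = \left(4 + 4\right)^{2} = 8^{2} = 64$)
$q{\left(v,Z \right)} = 64 + v$ ($q{\left(v,Z \right)} = v + 64 = 64 + v$)
$873 + q{\left(-12,J{\left(-5 \right)} \right)} 396 = 873 + \left(64 - 12\right) 396 = 873 + 52 \cdot 396 = 873 + 20592 = 21465$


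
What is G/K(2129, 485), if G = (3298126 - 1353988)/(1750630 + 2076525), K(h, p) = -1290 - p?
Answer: -1944138/6793200125 ≈ -0.00028619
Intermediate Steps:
G = 1944138/3827155 ≈ 0.50799
G/K(2129, 485) = 1944138/(3827155*(-1290 - 1*485)) = 1944138/(3827155*(-1290 - 485)) = (1944138/3827155)/(-1775) = (1944138/3827155)*(-1/1775) = -1944138/6793200125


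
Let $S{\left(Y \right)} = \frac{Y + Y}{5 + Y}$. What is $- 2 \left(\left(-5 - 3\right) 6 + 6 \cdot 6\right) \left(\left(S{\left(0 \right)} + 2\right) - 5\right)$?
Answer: $-72$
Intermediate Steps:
$S{\left(Y \right)} = \frac{2 Y}{5 + Y}$
$- 2 \left(\left(-5 - 3\right) 6 + 6 \cdot 6\right) \left(\left(S{\left(0 \right)} + 2\right) - 5\right) = - 2 \left(\left(-5 - 3\right) 6 + 6 \cdot 6\right) \left(\left(2 \cdot 0 \frac{1}{5 + 0} + 2\right) - 5\right) = - 2 \left(\left(-8\right) 6 + 36\right) \left(\left(2 \cdot 0 \cdot \frac{1}{5} + 2\right) - 5\right) = - 2 \left(-48 + 36\right) \left(\left(2 \cdot 0 \cdot \frac{1}{5} + 2\right) - 5\right) = \left(-2\right) \left(-12\right) \left(\left(0 + 2\right) - 5\right) = 24 \left(2 - 5\right) = 24 \left(-3\right) = -72$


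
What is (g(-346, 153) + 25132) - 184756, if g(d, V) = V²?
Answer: -136215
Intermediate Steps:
(g(-346, 153) + 25132) - 184756 = (153² + 25132) - 184756 = (23409 + 25132) - 184756 = 48541 - 184756 = -136215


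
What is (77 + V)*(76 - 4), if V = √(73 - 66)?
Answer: 5544 + 72*√7 ≈ 5734.5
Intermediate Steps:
V = √7 ≈ 2.6458
(77 + V)*(76 - 4) = (77 + √7)*(76 - 4) = (77 + √7)*72 = 5544 + 72*√7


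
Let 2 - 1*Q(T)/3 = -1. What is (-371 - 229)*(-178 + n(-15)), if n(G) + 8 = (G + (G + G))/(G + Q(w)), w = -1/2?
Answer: 107100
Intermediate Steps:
w = -½ (w = -1*½ = -½ ≈ -0.50000)
Q(T) = 9 (Q(T) = 6 - 3*(-1) = 6 + 3 = 9)
n(G) = -8 + 3*G/(9 + G) (n(G) = -8 + (G + (G + G))/(G + 9) = -8 + (G + 2*G)/(9 + G) = -8 + (3*G)/(9 + G) = -8 + 3*G/(9 + G))
(-371 - 229)*(-178 + n(-15)) = (-371 - 229)*(-178 + (-72 - 5*(-15))/(9 - 15)) = -600*(-178 + (-72 + 75)/(-6)) = -600*(-178 - ⅙*3) = -600*(-178 - ½) = -600*(-357/2) = 107100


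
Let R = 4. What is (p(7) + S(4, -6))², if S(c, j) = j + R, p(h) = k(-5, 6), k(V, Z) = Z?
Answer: 16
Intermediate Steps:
p(h) = 6
S(c, j) = 4 + j (S(c, j) = j + 4 = 4 + j)
(p(7) + S(4, -6))² = (6 + (4 - 6))² = (6 - 2)² = 4² = 16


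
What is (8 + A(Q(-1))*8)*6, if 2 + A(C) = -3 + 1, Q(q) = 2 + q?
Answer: -144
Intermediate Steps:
A(C) = -4 (A(C) = -2 + (-3 + 1) = -2 - 2 = -4)
(8 + A(Q(-1))*8)*6 = (8 - 4*8)*6 = (8 - 32)*6 = -24*6 = -144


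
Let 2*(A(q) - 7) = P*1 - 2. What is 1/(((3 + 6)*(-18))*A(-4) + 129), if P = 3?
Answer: -1/1086 ≈ -0.00092081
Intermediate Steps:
A(q) = 15/2 (A(q) = 7 + (3*1 - 2)/2 = 7 + (3 - 2)/2 = 7 + (½)*1 = 7 + ½ = 15/2)
1/(((3 + 6)*(-18))*A(-4) + 129) = 1/(((3 + 6)*(-18))*(15/2) + 129) = 1/((9*(-18))*(15/2) + 129) = 1/(-162*15/2 + 129) = 1/(-1215 + 129) = 1/(-1086) = -1/1086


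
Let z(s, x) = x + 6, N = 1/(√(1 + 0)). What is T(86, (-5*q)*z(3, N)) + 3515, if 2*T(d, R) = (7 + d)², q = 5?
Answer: 15679/2 ≈ 7839.5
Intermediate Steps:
N = 1 (N = 1/(√1) = 1/1 = 1)
z(s, x) = 6 + x
T(d, R) = (7 + d)²/2
T(86, (-5*q)*z(3, N)) + 3515 = (7 + 86)²/2 + 3515 = (½)*93² + 3515 = (½)*8649 + 3515 = 8649/2 + 3515 = 15679/2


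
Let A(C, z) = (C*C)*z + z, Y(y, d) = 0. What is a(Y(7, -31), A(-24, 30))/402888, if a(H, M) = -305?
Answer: -305/402888 ≈ -0.00075703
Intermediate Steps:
A(C, z) = z + z*C² (A(C, z) = C²*z + z = z*C² + z = z + z*C²)
a(Y(7, -31), A(-24, 30))/402888 = -305/402888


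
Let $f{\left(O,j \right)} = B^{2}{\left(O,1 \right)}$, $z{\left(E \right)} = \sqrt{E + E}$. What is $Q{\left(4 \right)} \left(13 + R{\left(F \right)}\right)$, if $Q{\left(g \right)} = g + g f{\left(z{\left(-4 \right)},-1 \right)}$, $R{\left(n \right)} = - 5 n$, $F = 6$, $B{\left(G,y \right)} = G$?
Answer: $476$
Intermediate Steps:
$z{\left(E \right)} = \sqrt{2} \sqrt{E}$ ($z{\left(E \right)} = \sqrt{2 E} = \sqrt{2} \sqrt{E}$)
$f{\left(O,j \right)} = O^{2}$
$Q{\left(g \right)} = - 7 g$ ($Q{\left(g \right)} = g + g \left(\sqrt{2} \sqrt{-4}\right)^{2} = g + g \left(\sqrt{2} \cdot 2 i\right)^{2} = g + g \left(2 i \sqrt{2}\right)^{2} = g + g \left(-8\right) = g - 8 g = - 7 g$)
$Q{\left(4 \right)} \left(13 + R{\left(F \right)}\right) = \left(-7\right) 4 \left(13 - 30\right) = - 28 \left(13 - 30\right) = \left(-28\right) \left(-17\right) = 476$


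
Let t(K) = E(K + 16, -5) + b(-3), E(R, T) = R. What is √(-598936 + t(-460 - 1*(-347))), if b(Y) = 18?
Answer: I*√599015 ≈ 773.96*I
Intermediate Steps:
t(K) = 34 + K (t(K) = (K + 16) + 18 = (16 + K) + 18 = 34 + K)
√(-598936 + t(-460 - 1*(-347))) = √(-598936 + (34 + (-460 - 1*(-347)))) = √(-598936 + (34 + (-460 + 347))) = √(-598936 + (34 - 113)) = √(-598936 - 79) = √(-599015) = I*√599015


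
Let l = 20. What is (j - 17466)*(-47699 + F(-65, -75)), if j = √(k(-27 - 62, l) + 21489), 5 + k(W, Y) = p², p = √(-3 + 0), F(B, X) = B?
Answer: 834246024 - 47764*√21481 ≈ 8.2725e+8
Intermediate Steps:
p = I*√3 (p = √(-3) = I*√3 ≈ 1.732*I)
k(W, Y) = -8 (k(W, Y) = -5 + (I*√3)² = -5 - 3 = -8)
j = √21481 (j = √(-8 + 21489) = √21481 ≈ 146.56)
(j - 17466)*(-47699 + F(-65, -75)) = (√21481 - 17466)*(-47699 - 65) = (-17466 + √21481)*(-47764) = 834246024 - 47764*√21481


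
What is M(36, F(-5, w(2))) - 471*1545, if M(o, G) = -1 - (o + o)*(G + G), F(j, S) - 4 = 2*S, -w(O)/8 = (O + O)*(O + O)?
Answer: -691408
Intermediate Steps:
w(O) = -32*O**2 (w(O) = -8*(O + O)*(O + O) = -8*2*O*2*O = -32*O**2)
F(j, S) = 4 + 2*S
M(o, G) = -1 - 4*G*o (M(o, G) = -1 - 2*o*2*G = -1 - 4*G*o)
M(36, F(-5, w(2))) - 471*1545 = (-1 - 4*(4 + 2*(-32*2**2))*36) - 471*1545 = (-1 - 4*(4 + 2*(-32*4))*36) - 727695 = (-1 - 4*(4 + 2*(-128))*36) - 727695 = (-1 - 4*(4 - 256)*36) - 727695 = (-1 - 4*(-252)*36) - 727695 = (-1 + 36288) - 727695 = 36287 - 727695 = -691408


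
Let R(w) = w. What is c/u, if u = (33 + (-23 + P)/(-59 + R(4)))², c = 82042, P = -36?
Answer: 124088525/1755938 ≈ 70.668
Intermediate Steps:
u = 3511876/3025 (u = (33 + (-23 - 36)/(-59 + 4))² = (33 - 59/(-55))² = (33 - 59*(-1/55))² = (33 + 59/55)² = (1874/55)² = 3511876/3025 ≈ 1161.0)
c/u = 82042/(3511876/3025) = 82042*(3025/3511876) = 124088525/1755938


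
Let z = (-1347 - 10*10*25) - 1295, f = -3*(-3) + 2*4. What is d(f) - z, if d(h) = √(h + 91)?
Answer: 5142 + 6*√3 ≈ 5152.4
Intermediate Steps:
f = 17 (f = 9 + 8 = 17)
d(h) = √(91 + h)
z = -5142 (z = (-1347 - 100*25) - 1295 = (-1347 - 2500) - 1295 = -3847 - 1295 = -5142)
d(f) - z = √(91 + 17) - 1*(-5142) = √108 + 5142 = 6*√3 + 5142 = 5142 + 6*√3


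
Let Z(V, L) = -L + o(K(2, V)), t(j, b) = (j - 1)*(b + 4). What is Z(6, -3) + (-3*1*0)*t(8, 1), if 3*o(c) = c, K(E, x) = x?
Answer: 5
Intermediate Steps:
t(j, b) = (-1 + j)*(4 + b)
o(c) = c/3
Z(V, L) = -L + V/3
Z(6, -3) + (-3*1*0)*t(8, 1) = (-1*(-3) + (⅓)*6) + (-3*1*0)*(-4 - 1*1 + 4*8 + 1*8) = (3 + 2) + (-3*0)*(-4 - 1 + 32 + 8) = 5 + 0*35 = 5 + 0 = 5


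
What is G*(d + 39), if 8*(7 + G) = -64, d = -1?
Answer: -570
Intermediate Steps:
G = -15 (G = -7 + (1/8)*(-64) = -7 - 8 = -15)
G*(d + 39) = -15*(-1 + 39) = -15*38 = -570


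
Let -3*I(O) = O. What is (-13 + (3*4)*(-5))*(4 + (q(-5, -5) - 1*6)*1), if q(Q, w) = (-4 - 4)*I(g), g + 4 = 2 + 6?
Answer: -1898/3 ≈ -632.67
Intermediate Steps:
g = 4 (g = -4 + (2 + 6) = -4 + 8 = 4)
I(O) = -O/3
q(Q, w) = 32/3 (q(Q, w) = (-4 - 4)*(-1/3*4) = -8*(-4/3) = 32/3)
(-13 + (3*4)*(-5))*(4 + (q(-5, -5) - 1*6)*1) = (-13 + (3*4)*(-5))*(4 + (32/3 - 1*6)*1) = (-13 + 12*(-5))*(4 + (32/3 - 6)*1) = (-13 - 60)*(4 + (14/3)*1) = -73*(4 + 14/3) = -73*26/3 = -1898/3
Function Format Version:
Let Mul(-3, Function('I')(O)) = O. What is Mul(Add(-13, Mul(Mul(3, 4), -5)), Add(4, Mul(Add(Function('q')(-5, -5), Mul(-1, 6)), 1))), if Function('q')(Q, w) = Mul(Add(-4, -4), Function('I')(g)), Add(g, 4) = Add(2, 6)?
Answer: Rational(-1898, 3) ≈ -632.67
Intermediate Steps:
g = 4 (g = Add(-4, Add(2, 6)) = Add(-4, 8) = 4)
Function('I')(O) = Mul(Rational(-1, 3), O)
Function('q')(Q, w) = Rational(32, 3) (Function('q')(Q, w) = Mul(Add(-4, -4), Mul(Rational(-1, 3), 4)) = Mul(-8, Rational(-4, 3)) = Rational(32, 3))
Mul(Add(-13, Mul(Mul(3, 4), -5)), Add(4, Mul(Add(Function('q')(-5, -5), Mul(-1, 6)), 1))) = Mul(Add(-13, Mul(Mul(3, 4), -5)), Add(4, Mul(Add(Rational(32, 3), Mul(-1, 6)), 1))) = Mul(Add(-13, Mul(12, -5)), Add(4, Mul(Add(Rational(32, 3), -6), 1))) = Mul(Add(-13, -60), Add(4, Mul(Rational(14, 3), 1))) = Mul(-73, Add(4, Rational(14, 3))) = Mul(-73, Rational(26, 3)) = Rational(-1898, 3)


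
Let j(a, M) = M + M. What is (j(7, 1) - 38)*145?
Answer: -5220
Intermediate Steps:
j(a, M) = 2*M
(j(7, 1) - 38)*145 = (2*1 - 38)*145 = (2 - 38)*145 = -36*145 = -5220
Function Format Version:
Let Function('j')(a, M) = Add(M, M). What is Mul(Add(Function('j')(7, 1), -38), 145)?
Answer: -5220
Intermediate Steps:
Function('j')(a, M) = Mul(2, M)
Mul(Add(Function('j')(7, 1), -38), 145) = Mul(Add(Mul(2, 1), -38), 145) = Mul(Add(2, -38), 145) = Mul(-36, 145) = -5220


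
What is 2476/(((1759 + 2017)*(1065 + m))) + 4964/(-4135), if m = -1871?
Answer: -3779488461/3146172640 ≈ -1.2013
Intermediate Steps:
2476/(((1759 + 2017)*(1065 + m))) + 4964/(-4135) = 2476/(((1759 + 2017)*(1065 - 1871))) + 4964/(-4135) = 2476/((3776*(-806))) + 4964*(-1/4135) = 2476/(-3043456) - 4964/4135 = 2476*(-1/3043456) - 4964/4135 = -619/760864 - 4964/4135 = -3779488461/3146172640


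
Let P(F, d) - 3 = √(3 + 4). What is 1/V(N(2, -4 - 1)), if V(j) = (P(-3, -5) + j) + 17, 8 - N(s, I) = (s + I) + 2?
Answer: 29/834 - √7/834 ≈ 0.031600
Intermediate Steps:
P(F, d) = 3 + √7 (P(F, d) = 3 + √(3 + 4) = 3 + √7)
N(s, I) = 6 - I - s (N(s, I) = 8 - ((s + I) + 2) = 8 - ((I + s) + 2) = 8 - (2 + I + s) = 8 + (-2 - I - s) = 6 - I - s)
V(j) = 20 + j + √7 (V(j) = ((3 + √7) + j) + 17 = (3 + j + √7) + 17 = 20 + j + √7)
1/V(N(2, -4 - 1)) = 1/(20 + (6 - (-4 - 1) - 1*2) + √7) = 1/(20 + (6 - 1*(-5) - 2) + √7) = 1/(20 + (6 + 5 - 2) + √7) = 1/(20 + 9 + √7) = 1/(29 + √7)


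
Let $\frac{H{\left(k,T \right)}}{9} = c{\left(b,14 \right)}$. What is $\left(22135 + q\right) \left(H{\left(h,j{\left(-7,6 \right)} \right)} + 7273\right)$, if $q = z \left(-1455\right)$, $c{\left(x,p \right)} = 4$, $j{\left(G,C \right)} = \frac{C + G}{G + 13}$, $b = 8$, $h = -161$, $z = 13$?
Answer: $23534980$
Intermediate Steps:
$j{\left(G,C \right)} = \frac{C + G}{13 + G}$
$H{\left(k,T \right)} = 36$ ($H{\left(k,T \right)} = 9 \cdot 4 = 36$)
$q = -18915$ ($q = 13 \left(-1455\right) = -18915$)
$\left(22135 + q\right) \left(H{\left(h,j{\left(-7,6 \right)} \right)} + 7273\right) = \left(22135 - 18915\right) \left(36 + 7273\right) = 3220 \cdot 7309 = 23534980$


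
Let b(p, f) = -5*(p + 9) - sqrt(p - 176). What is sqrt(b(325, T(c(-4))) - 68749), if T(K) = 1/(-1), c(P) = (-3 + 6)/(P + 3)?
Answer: sqrt(-70419 - sqrt(149)) ≈ 265.39*I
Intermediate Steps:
c(P) = 3/(3 + P)
T(K) = -1
b(p, f) = -45 - sqrt(-176 + p) - 5*p (b(p, f) = -5*(9 + p) - sqrt(-176 + p) = (-45 - 5*p) - sqrt(-176 + p) = -45 - sqrt(-176 + p) - 5*p)
sqrt(b(325, T(c(-4))) - 68749) = sqrt((-45 - sqrt(-176 + 325) - 5*325) - 68749) = sqrt((-45 - sqrt(149) - 1625) - 68749) = sqrt((-1670 - sqrt(149)) - 68749) = sqrt(-70419 - sqrt(149))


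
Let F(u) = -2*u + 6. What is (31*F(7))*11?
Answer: -2728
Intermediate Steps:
F(u) = 6 - 2*u
(31*F(7))*11 = (31*(6 - 2*7))*11 = (31*(6 - 14))*11 = (31*(-8))*11 = -248*11 = -2728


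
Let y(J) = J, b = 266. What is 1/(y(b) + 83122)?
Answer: 1/83388 ≈ 1.1992e-5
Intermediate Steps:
1/(y(b) + 83122) = 1/(266 + 83122) = 1/83388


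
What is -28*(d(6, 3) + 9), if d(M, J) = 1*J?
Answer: -336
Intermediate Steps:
d(M, J) = J
-28*(d(6, 3) + 9) = -28*(3 + 9) = -28*12 = -336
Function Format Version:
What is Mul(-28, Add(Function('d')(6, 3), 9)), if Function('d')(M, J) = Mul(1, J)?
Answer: -336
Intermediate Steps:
Function('d')(M, J) = J
Mul(-28, Add(Function('d')(6, 3), 9)) = Mul(-28, Add(3, 9)) = Mul(-28, 12) = -336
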